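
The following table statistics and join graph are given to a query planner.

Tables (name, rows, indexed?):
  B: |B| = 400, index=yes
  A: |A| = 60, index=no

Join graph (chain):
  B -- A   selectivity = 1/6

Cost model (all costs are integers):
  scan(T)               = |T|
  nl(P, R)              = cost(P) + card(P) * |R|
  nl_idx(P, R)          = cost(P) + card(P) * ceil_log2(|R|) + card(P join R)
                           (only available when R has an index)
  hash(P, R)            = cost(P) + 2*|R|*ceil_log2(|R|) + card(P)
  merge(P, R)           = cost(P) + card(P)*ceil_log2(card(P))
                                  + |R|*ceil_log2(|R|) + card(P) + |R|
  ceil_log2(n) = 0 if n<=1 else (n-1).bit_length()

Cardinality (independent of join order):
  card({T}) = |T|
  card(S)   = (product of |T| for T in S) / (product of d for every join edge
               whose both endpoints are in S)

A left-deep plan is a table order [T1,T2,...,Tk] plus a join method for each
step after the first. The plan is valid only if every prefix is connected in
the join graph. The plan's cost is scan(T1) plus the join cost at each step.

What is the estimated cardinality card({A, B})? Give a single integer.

4000

Tables in S: A(60), B(400)
Edges inside S: B-A(d=6)
numerator = 60 * 400 = 24000
denominator = 6 = 6
card(S) = 24000 / 6 = 4000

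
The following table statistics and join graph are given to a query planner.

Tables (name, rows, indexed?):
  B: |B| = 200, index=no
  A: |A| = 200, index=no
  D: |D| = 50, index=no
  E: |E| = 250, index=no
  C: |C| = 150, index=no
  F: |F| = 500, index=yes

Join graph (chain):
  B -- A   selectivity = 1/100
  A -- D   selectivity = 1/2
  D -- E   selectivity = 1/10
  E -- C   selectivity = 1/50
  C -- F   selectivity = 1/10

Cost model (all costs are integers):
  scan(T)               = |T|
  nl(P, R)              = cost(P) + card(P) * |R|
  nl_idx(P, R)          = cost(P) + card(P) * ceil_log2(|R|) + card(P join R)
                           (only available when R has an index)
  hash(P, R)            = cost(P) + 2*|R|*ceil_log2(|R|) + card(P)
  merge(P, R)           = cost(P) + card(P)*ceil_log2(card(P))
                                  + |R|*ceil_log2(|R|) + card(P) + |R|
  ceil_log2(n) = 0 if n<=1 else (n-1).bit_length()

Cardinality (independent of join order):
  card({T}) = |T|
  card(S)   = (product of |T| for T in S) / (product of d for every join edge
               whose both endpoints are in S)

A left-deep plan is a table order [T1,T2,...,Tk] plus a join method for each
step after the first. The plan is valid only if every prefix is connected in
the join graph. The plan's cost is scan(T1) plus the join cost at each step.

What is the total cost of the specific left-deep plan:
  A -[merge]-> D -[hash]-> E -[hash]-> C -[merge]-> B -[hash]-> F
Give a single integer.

step 1: scan A: cost=200, card=200
step 2: join D via merge
    card(P join D) = 200*50/(2) = 5000
    cost = 200 + 200*8 + 50*6 + 200 + 50 = 2350
step 3: join E via hash
    card(P join E) = 5000*250/(10) = 125000
    cost = 2350 + 2*250*8 + 5000 = 11350
step 4: join C via hash
    card(P join C) = 125000*150/(50) = 375000
    cost = 11350 + 2*150*8 + 125000 = 138750
step 5: join B via merge
    card(P join B) = 375000*200/(100) = 750000
    cost = 138750 + 375000*19 + 200*8 + 375000 + 200 = 7640550
step 6: join F via hash
    card(P join F) = 750000*500/(10) = 37500000
    cost = 7640550 + 2*500*9 + 750000 = 8399550

8399550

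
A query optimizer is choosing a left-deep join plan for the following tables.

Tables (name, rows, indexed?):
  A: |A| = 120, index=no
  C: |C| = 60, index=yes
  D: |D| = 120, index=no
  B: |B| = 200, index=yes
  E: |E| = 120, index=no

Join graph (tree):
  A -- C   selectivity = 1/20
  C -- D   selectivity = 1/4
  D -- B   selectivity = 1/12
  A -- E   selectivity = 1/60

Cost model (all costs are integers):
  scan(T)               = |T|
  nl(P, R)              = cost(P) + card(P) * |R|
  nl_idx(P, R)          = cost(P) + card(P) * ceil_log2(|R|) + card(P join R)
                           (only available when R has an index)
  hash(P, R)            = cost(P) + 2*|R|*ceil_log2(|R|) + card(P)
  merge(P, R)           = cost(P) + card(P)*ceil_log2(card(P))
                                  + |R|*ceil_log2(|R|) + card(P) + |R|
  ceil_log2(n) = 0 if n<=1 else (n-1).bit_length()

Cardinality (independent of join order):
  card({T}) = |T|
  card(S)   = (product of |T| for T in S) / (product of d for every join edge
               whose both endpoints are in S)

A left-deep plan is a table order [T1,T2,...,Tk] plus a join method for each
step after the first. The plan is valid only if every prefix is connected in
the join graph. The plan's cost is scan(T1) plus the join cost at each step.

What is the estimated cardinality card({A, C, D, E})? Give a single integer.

Tables in S: A(120), C(60), D(120), E(120)
Edges inside S: A-C(d=20), C-D(d=4), A-E(d=60)
numerator = 120 * 60 * 120 * 120 = 103680000
denominator = 20 * 4 * 60 = 4800
card(S) = 103680000 / 4800 = 21600

21600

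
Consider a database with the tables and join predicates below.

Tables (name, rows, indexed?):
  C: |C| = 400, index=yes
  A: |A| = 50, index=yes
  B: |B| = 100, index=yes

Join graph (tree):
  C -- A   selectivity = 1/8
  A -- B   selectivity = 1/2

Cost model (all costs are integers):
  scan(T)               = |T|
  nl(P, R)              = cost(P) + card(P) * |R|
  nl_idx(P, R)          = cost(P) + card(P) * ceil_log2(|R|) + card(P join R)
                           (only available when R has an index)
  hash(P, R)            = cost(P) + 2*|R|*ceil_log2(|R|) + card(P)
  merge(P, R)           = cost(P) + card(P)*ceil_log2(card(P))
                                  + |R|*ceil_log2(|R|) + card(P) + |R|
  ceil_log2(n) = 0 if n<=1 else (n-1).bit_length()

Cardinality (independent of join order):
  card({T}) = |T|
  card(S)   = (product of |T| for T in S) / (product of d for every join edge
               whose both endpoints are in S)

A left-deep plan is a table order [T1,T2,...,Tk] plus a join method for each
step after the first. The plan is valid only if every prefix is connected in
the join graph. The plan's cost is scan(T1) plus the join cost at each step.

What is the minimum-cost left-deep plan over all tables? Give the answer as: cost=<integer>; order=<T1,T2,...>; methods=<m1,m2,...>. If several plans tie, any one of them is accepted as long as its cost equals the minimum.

cost=5300; order=C,A,B; methods=hash,hash

Selinger DP (subsets sized 1..n):
  {C}: scan cost=400, card=400
  {A}: scan cost=50, card=50
  {B}: scan cost=100, card=100
  {AC}: card=2500; try (A,hash)→1400, (C,nl_idx)→3000, (C,merge)→4400, (A,merge)→4750, (A,nl_idx)→5300, (C,hash)→7300 …(+2); best=1400 via (A,hash)
  {AB}: card=2500; try (A,hash)→800, (B,merge)→1200, (A,merge)→1250, (B,hash)→1500, (B,nl_idx)→2900, (A,nl_idx)→3200 …(+2); best=800 via (A,hash)
  {ABC}: card=125000; try (B,hash)→5300, (C,hash)→10500, (B,merge)→34700, (C,merge)→37300, (B,nl_idx)→143900, (C,nl_idx)→148300 …(+2); best=5300 via (B,hash)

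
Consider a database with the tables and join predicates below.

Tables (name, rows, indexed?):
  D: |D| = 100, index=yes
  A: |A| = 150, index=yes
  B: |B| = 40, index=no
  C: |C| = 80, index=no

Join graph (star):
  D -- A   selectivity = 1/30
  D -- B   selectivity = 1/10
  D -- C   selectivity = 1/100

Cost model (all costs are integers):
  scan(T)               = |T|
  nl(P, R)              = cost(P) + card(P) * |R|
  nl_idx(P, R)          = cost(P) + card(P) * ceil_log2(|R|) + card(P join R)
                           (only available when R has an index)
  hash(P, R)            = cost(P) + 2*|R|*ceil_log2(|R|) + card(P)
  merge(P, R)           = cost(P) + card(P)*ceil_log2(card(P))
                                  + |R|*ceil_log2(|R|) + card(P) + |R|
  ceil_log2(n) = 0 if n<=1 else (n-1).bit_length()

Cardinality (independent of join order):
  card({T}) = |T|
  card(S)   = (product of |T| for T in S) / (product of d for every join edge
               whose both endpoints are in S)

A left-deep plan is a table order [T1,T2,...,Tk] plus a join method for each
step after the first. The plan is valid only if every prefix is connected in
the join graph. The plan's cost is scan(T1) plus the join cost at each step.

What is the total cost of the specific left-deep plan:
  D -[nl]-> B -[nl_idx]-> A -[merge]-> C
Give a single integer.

33940

step 1: scan D: cost=100, card=100
step 2: join B via nl
    card(P join B) = 100*40/(10) = 400
    cost = 100 + 100*40 = 4100
step 3: join A via nl_idx
    card(P join A) = 400*150/(30) = 2000
    cost = 4100 + 400*8 + 2000 = 9300
step 4: join C via merge
    card(P join C) = 2000*80/(100) = 1600
    cost = 9300 + 2000*11 + 80*7 + 2000 + 80 = 33940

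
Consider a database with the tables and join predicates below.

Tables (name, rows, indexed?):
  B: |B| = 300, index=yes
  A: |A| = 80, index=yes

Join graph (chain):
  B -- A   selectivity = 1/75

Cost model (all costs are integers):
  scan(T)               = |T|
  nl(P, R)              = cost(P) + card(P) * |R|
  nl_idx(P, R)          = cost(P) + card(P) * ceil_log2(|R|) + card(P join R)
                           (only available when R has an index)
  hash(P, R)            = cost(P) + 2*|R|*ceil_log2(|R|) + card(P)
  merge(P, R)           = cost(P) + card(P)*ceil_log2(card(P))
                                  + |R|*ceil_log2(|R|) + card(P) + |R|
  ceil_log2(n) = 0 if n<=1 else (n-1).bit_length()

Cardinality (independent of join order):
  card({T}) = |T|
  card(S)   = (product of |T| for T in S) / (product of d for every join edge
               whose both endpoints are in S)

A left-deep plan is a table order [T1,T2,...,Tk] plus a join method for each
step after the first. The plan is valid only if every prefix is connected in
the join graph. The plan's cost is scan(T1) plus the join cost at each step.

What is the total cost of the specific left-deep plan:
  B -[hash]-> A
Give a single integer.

step 1: scan B: cost=300, card=300
step 2: join A via hash
    card(P join A) = 300*80/(75) = 320
    cost = 300 + 2*80*7 + 300 = 1720

1720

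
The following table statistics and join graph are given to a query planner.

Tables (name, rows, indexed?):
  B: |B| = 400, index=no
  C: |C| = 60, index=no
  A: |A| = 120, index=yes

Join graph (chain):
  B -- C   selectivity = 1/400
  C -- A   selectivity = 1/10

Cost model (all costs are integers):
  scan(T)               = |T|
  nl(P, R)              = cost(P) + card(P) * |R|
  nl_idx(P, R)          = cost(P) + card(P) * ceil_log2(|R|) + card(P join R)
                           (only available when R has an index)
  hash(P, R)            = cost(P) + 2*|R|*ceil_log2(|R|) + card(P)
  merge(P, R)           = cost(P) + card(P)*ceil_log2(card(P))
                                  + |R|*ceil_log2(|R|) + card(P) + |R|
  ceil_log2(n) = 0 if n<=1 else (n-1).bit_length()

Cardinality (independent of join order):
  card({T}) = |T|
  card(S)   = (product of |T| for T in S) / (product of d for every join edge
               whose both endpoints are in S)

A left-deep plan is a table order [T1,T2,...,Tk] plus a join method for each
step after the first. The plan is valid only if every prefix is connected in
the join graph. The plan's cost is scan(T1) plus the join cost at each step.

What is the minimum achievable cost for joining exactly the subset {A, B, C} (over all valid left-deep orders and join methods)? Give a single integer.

Selinger DP over subsets of {A,B,C}:
  {B}: scan cost=400, card=400
  {C}: scan cost=60, card=60
  {A}: scan cost=120, card=120
  {BC}: card=60; try (C,hash)→1520, (B,merge)→4480, (C,merge)→4820, (B,hash)→7320, (B,nl)→24060, (C,nl)→24400; best=1520 via (C,hash)
  {AC}: card=720; try (C,hash)→960, (A,nl_idx)→1200, (A,merge)→1440, (C,merge)→1500, (A,hash)→1800, (A,nl)→7260 …(+1); best=960 via (C,hash)
  {ABC}: card=720; try (A,nl_idx)→2660, (A,merge)→2900, (A,hash)→3260, (A,nl)→8720, (B,hash)→8880, (B,merge)→12880 …(+1); best=2660 via (A,nl_idx)

2660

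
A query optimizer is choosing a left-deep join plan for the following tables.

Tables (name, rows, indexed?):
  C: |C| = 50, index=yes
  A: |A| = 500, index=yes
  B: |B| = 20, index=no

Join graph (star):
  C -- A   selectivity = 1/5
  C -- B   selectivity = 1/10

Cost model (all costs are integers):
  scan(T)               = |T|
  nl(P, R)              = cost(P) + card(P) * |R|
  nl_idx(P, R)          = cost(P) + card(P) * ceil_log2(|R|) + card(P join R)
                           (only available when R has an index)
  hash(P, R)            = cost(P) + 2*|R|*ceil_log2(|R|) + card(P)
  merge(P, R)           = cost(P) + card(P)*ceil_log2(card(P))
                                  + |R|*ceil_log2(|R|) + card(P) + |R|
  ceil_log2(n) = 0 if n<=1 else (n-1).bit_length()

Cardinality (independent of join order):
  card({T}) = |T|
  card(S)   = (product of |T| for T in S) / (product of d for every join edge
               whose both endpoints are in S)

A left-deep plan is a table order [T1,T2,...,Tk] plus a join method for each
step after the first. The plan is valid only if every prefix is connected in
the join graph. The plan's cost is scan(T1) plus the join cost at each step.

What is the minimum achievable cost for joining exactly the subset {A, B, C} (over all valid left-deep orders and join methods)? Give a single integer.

Selinger DP over subsets of {A,B,C}:
  {C}: scan cost=50, card=50
  {A}: scan cost=500, card=500
  {B}: scan cost=20, card=20
  {AC}: card=5000; try (C,hash)→1600, (A,merge)→5400, (A,nl_idx)→5500, (C,merge)→5850, (C,nl_idx)→8500, (A,hash)→9100 …(+2); best=1600 via (C,hash)
  {BC}: card=100; try (C,nl_idx)→240, (B,hash)→300, (C,merge)→490, (B,merge)→520, (C,hash)→640, (C,nl)→1020 …(+1); best=240 via (C,nl_idx)
  {ABC}: card=10000; try (A,merge)→6040, (B,hash)→6800, (A,hash)→9340, (A,nl_idx)→11140, (A,nl)→50240, (B,merge)→71720 …(+1); best=6040 via (A,merge)

6040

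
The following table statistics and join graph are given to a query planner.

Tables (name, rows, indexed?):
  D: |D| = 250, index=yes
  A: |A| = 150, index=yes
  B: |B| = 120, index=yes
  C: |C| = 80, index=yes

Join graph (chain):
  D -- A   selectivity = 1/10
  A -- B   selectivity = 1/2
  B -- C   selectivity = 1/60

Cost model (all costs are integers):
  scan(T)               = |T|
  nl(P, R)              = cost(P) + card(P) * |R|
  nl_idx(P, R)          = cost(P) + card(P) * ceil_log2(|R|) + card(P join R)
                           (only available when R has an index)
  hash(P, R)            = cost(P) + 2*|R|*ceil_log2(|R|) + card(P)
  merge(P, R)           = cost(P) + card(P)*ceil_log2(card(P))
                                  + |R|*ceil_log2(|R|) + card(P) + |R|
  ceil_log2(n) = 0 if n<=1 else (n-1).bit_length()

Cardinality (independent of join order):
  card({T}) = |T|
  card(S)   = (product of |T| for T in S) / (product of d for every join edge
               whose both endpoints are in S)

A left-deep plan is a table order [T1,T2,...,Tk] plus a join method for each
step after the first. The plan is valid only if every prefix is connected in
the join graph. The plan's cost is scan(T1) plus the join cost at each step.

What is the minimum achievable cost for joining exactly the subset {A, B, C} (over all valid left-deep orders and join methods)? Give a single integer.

Selinger DP over subsets of {A,B,C}:
  {A}: scan cost=150, card=150
  {B}: scan cost=120, card=120
  {C}: scan cost=80, card=80
  {AB}: card=9000; try (B,hash)→1980, (A,merge)→2430, (B,merge)→2460, (A,hash)→2640, (A,nl_idx)→10080, (B,nl_idx)→10200 …(+2); best=1980 via (B,hash)
  {BC}: card=160; try (B,nl_idx)→800, (C,nl_idx)→1120, (C,hash)→1360, (B,merge)→1680, (C,merge)→1720, (B,hash)→1840 …(+2); best=800 via (B,nl_idx)
  {ABC}: card=12000; try (A,hash)→3360, (A,merge)→3590, (C,hash)→12100, (A,nl_idx)→14080, (A,nl)→24800, (C,nl_idx)→76980 …(+2); best=3360 via (A,hash)

3360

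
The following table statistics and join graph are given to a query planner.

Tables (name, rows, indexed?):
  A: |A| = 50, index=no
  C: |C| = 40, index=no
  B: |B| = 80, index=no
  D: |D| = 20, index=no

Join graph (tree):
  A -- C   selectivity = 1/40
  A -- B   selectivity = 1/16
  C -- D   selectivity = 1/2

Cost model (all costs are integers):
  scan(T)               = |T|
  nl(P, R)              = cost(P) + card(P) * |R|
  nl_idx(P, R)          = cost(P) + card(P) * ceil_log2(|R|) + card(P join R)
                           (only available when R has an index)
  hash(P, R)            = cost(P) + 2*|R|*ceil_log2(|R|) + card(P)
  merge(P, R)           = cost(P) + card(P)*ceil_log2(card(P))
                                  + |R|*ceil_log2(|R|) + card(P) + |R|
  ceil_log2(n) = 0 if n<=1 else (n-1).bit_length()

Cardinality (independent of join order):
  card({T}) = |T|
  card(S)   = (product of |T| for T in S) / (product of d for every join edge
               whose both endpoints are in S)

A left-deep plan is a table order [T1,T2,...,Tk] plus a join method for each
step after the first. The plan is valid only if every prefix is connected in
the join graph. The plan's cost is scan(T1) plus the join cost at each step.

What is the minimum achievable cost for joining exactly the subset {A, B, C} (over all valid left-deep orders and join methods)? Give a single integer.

1490

Selinger DP over subsets of {A,B,C}:
  {A}: scan cost=50, card=50
  {C}: scan cost=40, card=40
  {B}: scan cost=80, card=80
  {AC}: card=50; try (C,hash)→580, (A,merge)→670, (C,merge)→680, (A,hash)→680, (A,nl)→2040, (C,nl)→2050; best=580 via (C,hash)
  {AB}: card=250; try (A,hash)→760, (B,merge)→1040, (A,merge)→1070, (B,hash)→1220, (B,nl)→4050, (A,nl)→4080; best=760 via (A,hash)
  {ABC}: card=250; try (C,hash)→1490, (B,merge)→1570, (B,hash)→1750, (C,merge)→3290, (B,nl)→4580, (C,nl)→10760; best=1490 via (C,hash)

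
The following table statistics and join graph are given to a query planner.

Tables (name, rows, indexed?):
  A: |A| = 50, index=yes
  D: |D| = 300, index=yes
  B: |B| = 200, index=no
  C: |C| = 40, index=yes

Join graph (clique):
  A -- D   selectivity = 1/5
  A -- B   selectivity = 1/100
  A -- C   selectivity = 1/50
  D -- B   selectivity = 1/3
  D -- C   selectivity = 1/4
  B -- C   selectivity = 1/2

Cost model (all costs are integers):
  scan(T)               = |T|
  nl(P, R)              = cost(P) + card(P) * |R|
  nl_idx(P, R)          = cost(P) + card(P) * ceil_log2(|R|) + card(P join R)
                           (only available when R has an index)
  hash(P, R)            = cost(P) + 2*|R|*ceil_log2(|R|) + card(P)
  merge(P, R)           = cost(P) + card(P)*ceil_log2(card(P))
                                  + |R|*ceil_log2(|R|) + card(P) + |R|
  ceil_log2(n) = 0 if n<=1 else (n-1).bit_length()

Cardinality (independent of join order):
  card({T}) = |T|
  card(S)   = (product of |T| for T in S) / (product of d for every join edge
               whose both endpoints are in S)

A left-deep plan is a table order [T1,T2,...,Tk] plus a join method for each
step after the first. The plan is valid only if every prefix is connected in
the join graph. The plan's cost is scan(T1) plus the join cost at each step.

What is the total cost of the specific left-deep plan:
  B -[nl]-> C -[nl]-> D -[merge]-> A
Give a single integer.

step 1: scan B: cost=200, card=200
step 2: join C via nl
    card(P join C) = 200*40/(2) = 4000
    cost = 200 + 200*40 = 8200
step 3: join D via nl
    card(P join D) = 4000*300/(3*4) = 100000
    cost = 8200 + 4000*300 = 1208200
step 4: join A via merge
    card(P join A) = 100000*50/(5*100*50) = 200
    cost = 1208200 + 100000*17 + 50*6 + 100000 + 50 = 3008550

3008550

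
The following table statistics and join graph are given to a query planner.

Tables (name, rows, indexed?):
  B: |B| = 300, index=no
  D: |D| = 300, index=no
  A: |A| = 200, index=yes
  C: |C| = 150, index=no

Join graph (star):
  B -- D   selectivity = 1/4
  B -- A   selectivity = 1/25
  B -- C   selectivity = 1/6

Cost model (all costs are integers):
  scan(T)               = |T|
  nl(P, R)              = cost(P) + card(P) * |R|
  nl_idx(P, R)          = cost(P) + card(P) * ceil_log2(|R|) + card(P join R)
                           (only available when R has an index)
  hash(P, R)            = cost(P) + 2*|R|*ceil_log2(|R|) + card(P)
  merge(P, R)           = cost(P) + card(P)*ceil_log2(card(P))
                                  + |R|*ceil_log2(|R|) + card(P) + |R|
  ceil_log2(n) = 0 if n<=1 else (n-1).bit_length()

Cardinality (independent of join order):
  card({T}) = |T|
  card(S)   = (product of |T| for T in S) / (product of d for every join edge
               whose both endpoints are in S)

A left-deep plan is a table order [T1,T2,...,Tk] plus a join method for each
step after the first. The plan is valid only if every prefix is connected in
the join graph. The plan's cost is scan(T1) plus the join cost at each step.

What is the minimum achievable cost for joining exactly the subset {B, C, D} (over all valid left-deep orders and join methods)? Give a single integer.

15900

Selinger DP over subsets of {B,C,D}:
  {B}: scan cost=300, card=300
  {D}: scan cost=300, card=300
  {C}: scan cost=150, card=150
  {BD}: card=22500; try (D,hash)→6000, (B,hash)→6000, (D,merge)→6300, (B,merge)→6300, (D,nl)→90300, (B,nl)→90300; best=6000 via (D,hash)
  {BC}: card=7500; try (C,hash)→3000, (B,merge)→4500, (C,merge)→4650, (B,hash)→5700, (B,nl)→45150, (C,nl)→45300; best=3000 via (C,hash)
  {BCD}: card=562500; try (D,hash)→15900, (C,hash)→30900, (D,merge)→111000, (C,merge)→367350, (D,nl)→2253000, (C,nl)→3381000; best=15900 via (D,hash)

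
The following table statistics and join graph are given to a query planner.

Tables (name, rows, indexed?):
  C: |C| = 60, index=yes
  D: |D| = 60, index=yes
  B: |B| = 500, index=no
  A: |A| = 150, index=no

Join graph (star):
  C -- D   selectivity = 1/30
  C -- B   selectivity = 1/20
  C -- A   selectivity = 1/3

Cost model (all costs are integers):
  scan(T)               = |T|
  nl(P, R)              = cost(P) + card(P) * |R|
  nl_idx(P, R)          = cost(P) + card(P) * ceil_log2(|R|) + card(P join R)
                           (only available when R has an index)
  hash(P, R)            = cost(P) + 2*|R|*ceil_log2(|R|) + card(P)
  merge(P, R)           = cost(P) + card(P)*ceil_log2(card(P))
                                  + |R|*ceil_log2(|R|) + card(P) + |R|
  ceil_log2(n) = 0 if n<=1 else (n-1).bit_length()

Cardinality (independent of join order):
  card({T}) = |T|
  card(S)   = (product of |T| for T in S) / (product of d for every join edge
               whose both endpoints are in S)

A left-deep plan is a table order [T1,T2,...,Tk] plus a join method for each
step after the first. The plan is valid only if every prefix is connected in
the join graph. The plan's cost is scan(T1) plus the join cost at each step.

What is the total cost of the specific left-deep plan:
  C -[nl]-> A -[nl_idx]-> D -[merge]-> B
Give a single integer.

step 1: scan C: cost=60, card=60
step 2: join A via nl
    card(P join A) = 60*150/(3) = 3000
    cost = 60 + 60*150 = 9060
step 3: join D via nl_idx
    card(P join D) = 3000*60/(30) = 6000
    cost = 9060 + 3000*6 + 6000 = 33060
step 4: join B via merge
    card(P join B) = 6000*500/(20) = 150000
    cost = 33060 + 6000*13 + 500*9 + 6000 + 500 = 122060

122060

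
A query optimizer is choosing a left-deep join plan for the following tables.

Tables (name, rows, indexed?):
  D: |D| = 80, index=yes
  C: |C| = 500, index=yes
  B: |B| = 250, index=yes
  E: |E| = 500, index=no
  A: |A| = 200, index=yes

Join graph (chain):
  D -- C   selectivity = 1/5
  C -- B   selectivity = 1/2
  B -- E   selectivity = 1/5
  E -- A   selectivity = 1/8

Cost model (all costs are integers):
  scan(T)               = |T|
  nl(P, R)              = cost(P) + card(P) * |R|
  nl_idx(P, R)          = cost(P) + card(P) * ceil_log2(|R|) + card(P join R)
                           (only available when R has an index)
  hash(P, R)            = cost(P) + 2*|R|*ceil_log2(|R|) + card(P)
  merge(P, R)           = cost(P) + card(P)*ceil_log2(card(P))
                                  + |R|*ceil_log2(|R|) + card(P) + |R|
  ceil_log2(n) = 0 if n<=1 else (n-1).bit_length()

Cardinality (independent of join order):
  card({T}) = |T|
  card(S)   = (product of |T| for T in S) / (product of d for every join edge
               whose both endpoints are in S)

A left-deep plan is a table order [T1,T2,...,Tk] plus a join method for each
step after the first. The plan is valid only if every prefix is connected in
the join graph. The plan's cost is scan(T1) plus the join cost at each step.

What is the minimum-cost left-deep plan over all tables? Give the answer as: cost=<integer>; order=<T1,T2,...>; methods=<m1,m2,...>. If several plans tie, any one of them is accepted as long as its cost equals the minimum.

cost=101026320; order=C,D,B,E,A; methods=hash,hash,hash,hash

Selinger DP (subsets sized 1..n):
  {D}: scan cost=80, card=80
  {C}: scan cost=500, card=500
  {B}: scan cost=250, card=250
  {E}: scan cost=500, card=500
  {A}: scan cost=200, card=200
  {CD}: card=8000; try (D,hash)→2120, (C,merge)→5720, (D,merge)→6140, (C,nl_idx)→8800, (C,hash)→9160, (D,nl_idx)→12000 …(+2); best=2120 via (D,hash)
  {BC}: card=62500; try (B,hash)→5000, (C,merge)→7500, (B,merge)→7750, (C,hash)→9500, (C,nl_idx)→65000, (B,nl_idx)→67000 …(+2); best=5000 via (B,hash)
  {BE}: card=25000; try (B,hash)→5000, (E,merge)→7500, (B,merge)→7750, (E,hash)→9500, (B,nl_idx)→29500, (E,nl)→125250 …(+1); best=5000 via (B,hash)
  {AE}: card=12500; try (A,hash)→4200, (E,merge)→7000, (A,merge)→7300, (E,hash)→9400, (A,nl_idx)→17000, (E,nl)→100200 …(+1); best=4200 via (A,hash)
  {BCD}: card=1000000; try (B,hash)→14120, (D,hash)→68620, (B,merge)→116370, (B,nl_idx)→1066120, (D,merge)→1068140, (D,nl_idx)→1442500 …(+2); best=14120 via (B,hash)
  {BCE}: card=6250000; try (C,hash)→39000, (E,hash)→76500, (C,merge)→410000, (E,merge)→1072500, (C,nl_idx)→6480000, (C,nl)→12505000 …(+1); best=39000 via (C,hash)
  {ABE}: card=625000; try (B,hash)→20700, (A,hash)→33200, (B,merge)→193950, (A,merge)→406800, (B,nl_idx)→729200, (A,nl_idx)→830000 …(+2); best=20700 via (B,hash)
  {BCDE}: card=100000000; try (E,hash)→1023120, (D,hash)→6290120, (E,merge)→21019120, (D,nl_idx)→143789000, (D,merge)→150039640, (E,nl)→500014120 …(+1); best=1023120 via (E,hash)
  {ABCE}: card=156250000; try (C,hash)→654700, (A,hash)→6292200, (C,merge)→13150700, (A,merge)→150040800, (C,nl_idx)→161895700, (A,nl_idx)→206289000 …(+2); best=654700 via (C,hash)
  {ABCDE}: card=2500000000; try (A,hash)→101026320, (D,hash)→156905820, (A,merge)→2801024920, (A,nl_idx)→3301023120, (D,nl_idx)→3594404700, (D,merge)→4531905340 …(+2); best=101026320 via (A,hash)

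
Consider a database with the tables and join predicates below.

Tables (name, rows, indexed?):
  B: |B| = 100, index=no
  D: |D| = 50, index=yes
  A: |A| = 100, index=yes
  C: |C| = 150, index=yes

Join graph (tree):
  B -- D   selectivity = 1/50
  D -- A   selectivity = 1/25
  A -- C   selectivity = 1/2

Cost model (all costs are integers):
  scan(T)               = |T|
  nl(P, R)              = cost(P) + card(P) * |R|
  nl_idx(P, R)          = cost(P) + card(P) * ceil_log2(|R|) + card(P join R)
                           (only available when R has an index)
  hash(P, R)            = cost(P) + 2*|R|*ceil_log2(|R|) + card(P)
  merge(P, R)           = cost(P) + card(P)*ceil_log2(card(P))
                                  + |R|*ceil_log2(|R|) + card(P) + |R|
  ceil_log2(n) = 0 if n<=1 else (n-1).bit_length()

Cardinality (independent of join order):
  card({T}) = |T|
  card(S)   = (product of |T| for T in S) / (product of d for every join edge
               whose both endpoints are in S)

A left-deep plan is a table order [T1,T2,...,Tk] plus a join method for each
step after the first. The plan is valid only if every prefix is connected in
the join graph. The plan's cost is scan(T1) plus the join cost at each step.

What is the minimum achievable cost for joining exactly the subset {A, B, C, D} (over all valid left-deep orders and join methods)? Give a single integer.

Selinger DP over subsets of {A,B,C,D}:
  {B}: scan cost=100, card=100
  {D}: scan cost=50, card=50
  {A}: scan cost=100, card=100
  {C}: scan cost=150, card=150
  {BD}: card=100; try (D,hash)→800, (D,nl_idx)→800, (B,merge)→1200, (D,merge)→1250, (B,hash)→1500, (B,nl)→5050 …(+1); best=800 via (D,hash)
  {AD}: card=200; try (A,nl_idx)→600, (D,hash)→800, (D,nl_idx)→900, (A,merge)→1200, (D,merge)→1250, (A,hash)→1500 …(+2); best=600 via (A,nl_idx)
  {AC}: card=7500; try (A,hash)→1700, (C,merge)→2250, (A,merge)→2300, (C,hash)→2600, (C,nl_idx)→8400, (A,nl_idx)→8700 …(+2); best=1700 via (A,hash)
  {ABD}: card=400; try (A,nl_idx)→1900, (B,hash)→2200, (A,hash)→2300, (A,merge)→2400, (B,merge)→3200, (A,nl)→10800 …(+1); best=1900 via (A,nl_idx)
  {ACD}: card=15000; try (C,hash)→3200, (C,merge)→3750, (D,hash)→9800, (C,nl_idx)→17200, (C,nl)→30600, (D,nl_idx)→61700 …(+2); best=3200 via (C,hash)
  {ABCD}: card=30000; try (C,hash)→4700, (C,merge)→7250, (B,hash)→19600, (C,nl_idx)→35100, (C,nl)→61900, (B,merge)→229000 …(+1); best=4700 via (C,hash)

4700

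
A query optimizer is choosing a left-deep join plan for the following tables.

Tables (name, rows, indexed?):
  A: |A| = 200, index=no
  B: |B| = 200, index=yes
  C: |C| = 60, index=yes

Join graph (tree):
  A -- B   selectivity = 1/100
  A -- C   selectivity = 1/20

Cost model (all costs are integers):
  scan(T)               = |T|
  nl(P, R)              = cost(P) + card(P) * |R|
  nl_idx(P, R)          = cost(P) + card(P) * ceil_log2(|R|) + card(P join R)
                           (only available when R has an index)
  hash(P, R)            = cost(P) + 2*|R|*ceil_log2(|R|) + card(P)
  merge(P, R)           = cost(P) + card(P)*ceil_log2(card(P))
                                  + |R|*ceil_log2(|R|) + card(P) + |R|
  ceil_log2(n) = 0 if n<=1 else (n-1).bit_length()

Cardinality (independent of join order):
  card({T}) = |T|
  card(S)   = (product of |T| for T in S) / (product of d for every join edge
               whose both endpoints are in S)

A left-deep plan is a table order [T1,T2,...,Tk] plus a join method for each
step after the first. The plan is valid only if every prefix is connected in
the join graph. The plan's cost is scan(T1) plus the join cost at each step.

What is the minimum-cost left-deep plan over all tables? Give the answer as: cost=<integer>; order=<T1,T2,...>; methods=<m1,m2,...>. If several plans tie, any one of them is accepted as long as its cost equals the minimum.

Selinger DP (subsets sized 1..n):
  {A}: scan cost=200, card=200
  {B}: scan cost=200, card=200
  {C}: scan cost=60, card=60
  {AB}: card=400; try (B,nl_idx)→2200, (B,hash)→3600, (A,hash)→3600, (B,merge)→3800, (A,merge)→3800, (B,nl)→40200 …(+1); best=2200 via (B,nl_idx)
  {AC}: card=600; try (C,hash)→1120, (C,nl_idx)→2000, (A,merge)→2280, (C,merge)→2420, (A,hash)→3320, (A,nl)→12060 …(+1); best=1120 via (C,hash)
  {ABC}: card=1200; try (C,hash)→3320, (B,hash)→4920, (C,nl_idx)→5800, (C,merge)→6620, (B,nl_idx)→7120, (B,merge)→9520 …(+2); best=3320 via (C,hash)

cost=3320; order=A,B,C; methods=nl_idx,hash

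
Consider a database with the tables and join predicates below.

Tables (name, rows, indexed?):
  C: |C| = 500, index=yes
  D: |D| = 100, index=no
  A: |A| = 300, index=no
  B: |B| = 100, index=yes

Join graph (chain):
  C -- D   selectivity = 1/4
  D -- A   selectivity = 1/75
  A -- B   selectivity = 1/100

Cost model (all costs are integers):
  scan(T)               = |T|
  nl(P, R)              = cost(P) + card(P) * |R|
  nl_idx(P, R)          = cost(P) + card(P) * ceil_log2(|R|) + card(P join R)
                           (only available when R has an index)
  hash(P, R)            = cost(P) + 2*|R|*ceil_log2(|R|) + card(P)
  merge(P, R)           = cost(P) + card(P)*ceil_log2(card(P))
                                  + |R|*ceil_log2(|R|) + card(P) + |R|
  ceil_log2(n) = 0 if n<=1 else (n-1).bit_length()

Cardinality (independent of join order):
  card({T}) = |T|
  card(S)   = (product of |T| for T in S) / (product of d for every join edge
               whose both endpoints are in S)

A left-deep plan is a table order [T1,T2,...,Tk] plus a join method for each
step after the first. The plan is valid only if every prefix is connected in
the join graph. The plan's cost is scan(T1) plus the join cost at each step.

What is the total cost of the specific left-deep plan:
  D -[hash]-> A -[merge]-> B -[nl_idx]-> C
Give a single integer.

64000

step 1: scan D: cost=100, card=100
step 2: join A via hash
    card(P join A) = 100*300/(75) = 400
    cost = 100 + 2*300*9 + 100 = 5600
step 3: join B via merge
    card(P join B) = 400*100/(100) = 400
    cost = 5600 + 400*9 + 100*7 + 400 + 100 = 10400
step 4: join C via nl_idx
    card(P join C) = 400*500/(4) = 50000
    cost = 10400 + 400*9 + 50000 = 64000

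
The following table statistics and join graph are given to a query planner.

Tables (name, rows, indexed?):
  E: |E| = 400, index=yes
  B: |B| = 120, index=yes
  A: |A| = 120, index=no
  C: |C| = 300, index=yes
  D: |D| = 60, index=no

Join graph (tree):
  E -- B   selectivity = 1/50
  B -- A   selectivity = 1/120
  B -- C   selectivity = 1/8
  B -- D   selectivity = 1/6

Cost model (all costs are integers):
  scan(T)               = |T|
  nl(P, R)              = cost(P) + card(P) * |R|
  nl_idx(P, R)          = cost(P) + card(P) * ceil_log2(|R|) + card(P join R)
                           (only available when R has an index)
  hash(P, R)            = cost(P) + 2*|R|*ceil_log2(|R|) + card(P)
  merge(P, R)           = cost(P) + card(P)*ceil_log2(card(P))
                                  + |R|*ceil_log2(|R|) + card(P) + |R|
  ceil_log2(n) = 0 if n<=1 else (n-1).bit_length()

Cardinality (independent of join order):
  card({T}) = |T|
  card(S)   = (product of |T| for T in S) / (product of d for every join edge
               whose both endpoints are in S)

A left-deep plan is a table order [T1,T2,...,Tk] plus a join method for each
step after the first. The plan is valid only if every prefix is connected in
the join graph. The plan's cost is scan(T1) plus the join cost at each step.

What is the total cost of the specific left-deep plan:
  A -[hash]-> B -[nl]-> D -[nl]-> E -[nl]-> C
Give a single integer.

step 1: scan A: cost=120, card=120
step 2: join B via hash
    card(P join B) = 120*120/(120) = 120
    cost = 120 + 2*120*7 + 120 = 1920
step 3: join D via nl
    card(P join D) = 120*60/(6) = 1200
    cost = 1920 + 120*60 = 9120
step 4: join E via nl
    card(P join E) = 1200*400/(50) = 9600
    cost = 9120 + 1200*400 = 489120
step 5: join C via nl
    card(P join C) = 9600*300/(8) = 360000
    cost = 489120 + 9600*300 = 3369120

3369120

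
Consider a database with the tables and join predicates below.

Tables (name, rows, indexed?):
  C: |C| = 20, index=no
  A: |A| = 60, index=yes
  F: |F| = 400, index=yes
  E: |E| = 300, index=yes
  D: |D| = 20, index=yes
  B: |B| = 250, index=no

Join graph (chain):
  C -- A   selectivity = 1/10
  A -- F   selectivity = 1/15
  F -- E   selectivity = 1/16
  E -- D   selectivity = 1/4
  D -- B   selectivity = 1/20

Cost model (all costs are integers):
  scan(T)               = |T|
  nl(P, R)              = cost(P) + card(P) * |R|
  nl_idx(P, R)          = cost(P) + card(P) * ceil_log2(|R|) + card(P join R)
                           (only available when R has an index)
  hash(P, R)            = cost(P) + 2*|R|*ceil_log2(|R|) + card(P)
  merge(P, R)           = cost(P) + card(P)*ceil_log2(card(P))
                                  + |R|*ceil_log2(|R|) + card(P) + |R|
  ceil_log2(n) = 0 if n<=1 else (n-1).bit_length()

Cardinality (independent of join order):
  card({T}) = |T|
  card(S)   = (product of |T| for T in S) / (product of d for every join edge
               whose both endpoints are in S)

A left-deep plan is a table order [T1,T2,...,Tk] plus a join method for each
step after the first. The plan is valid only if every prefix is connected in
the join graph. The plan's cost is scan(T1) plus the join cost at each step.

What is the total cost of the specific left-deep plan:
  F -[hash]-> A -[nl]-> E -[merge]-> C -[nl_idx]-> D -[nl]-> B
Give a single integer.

step 1: scan F: cost=400, card=400
step 2: join A via hash
    card(P join A) = 400*60/(15) = 1600
    cost = 400 + 2*60*6 + 400 = 1520
step 3: join E via nl
    card(P join E) = 1600*300/(16) = 30000
    cost = 1520 + 1600*300 = 481520
step 4: join C via merge
    card(P join C) = 30000*20/(10) = 60000
    cost = 481520 + 30000*15 + 20*5 + 30000 + 20 = 961640
step 5: join D via nl_idx
    card(P join D) = 60000*20/(4) = 300000
    cost = 961640 + 60000*5 + 300000 = 1561640
step 6: join B via nl
    card(P join B) = 300000*250/(20) = 3750000
    cost = 1561640 + 300000*250 = 76561640

76561640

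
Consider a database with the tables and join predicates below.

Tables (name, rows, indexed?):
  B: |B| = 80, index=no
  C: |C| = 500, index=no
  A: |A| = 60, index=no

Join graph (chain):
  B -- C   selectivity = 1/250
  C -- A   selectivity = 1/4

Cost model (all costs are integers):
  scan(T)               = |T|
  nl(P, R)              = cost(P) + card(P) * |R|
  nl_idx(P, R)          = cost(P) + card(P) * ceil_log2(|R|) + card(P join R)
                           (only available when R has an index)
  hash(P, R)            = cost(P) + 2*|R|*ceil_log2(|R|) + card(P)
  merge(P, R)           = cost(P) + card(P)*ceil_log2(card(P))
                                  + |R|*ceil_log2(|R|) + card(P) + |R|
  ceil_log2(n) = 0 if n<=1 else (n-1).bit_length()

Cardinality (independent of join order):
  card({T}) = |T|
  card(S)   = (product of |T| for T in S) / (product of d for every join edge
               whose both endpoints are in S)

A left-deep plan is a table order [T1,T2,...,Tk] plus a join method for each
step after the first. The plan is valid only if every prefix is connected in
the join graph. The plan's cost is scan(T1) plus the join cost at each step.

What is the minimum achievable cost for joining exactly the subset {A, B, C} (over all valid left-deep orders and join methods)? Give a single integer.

3000

Selinger DP over subsets of {A,B,C}:
  {B}: scan cost=80, card=80
  {C}: scan cost=500, card=500
  {A}: scan cost=60, card=60
  {BC}: card=160; try (B,hash)→2120, (C,merge)→5720, (B,merge)→6140, (C,hash)→9160, (C,nl)→40080, (B,nl)→40500; best=2120 via (B,hash)
  {AC}: card=7500; try (A,hash)→1720, (C,merge)→5480, (A,merge)→5920, (C,hash)→9120, (C,nl)→30060, (A,nl)→30500; best=1720 via (A,hash)
  {ABC}: card=2400; try (A,hash)→3000, (A,merge)→3980, (B,hash)→10340, (A,nl)→11720, (B,merge)→107360, (B,nl)→601720; best=3000 via (A,hash)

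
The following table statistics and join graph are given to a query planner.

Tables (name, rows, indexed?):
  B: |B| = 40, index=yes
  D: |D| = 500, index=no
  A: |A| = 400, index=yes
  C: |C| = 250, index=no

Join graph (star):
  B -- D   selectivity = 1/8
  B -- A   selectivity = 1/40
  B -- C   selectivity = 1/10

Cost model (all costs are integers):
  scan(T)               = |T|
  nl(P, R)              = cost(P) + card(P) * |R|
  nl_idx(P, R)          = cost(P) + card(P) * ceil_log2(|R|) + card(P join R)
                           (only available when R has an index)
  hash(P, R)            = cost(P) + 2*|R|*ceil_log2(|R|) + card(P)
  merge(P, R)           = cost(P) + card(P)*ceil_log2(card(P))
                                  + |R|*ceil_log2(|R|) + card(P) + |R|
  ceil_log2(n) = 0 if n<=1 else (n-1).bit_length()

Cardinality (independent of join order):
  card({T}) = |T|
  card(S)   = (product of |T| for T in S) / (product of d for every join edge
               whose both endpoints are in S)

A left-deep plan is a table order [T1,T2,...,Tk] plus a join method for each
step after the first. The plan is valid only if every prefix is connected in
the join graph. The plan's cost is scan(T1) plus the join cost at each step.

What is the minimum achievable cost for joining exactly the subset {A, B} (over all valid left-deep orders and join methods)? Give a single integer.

Selinger DP over subsets of {A,B}:
  {B}: scan cost=40, card=40
  {A}: scan cost=400, card=400
  {AB}: card=400; try (A,nl_idx)→800, (B,hash)→1280, (B,nl_idx)→3200, (A,merge)→4320, (B,merge)→4680, (A,hash)→7280 …(+2); best=800 via (A,nl_idx)

800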